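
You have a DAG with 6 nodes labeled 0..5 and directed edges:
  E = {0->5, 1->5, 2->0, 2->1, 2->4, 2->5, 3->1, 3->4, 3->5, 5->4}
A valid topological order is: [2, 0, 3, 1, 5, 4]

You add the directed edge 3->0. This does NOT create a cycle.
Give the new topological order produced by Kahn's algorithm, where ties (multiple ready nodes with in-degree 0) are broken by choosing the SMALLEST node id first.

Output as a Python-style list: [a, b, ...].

Answer: [2, 3, 0, 1, 5, 4]

Derivation:
Old toposort: [2, 0, 3, 1, 5, 4]
Added edge: 3->0
Position of 3 (2) > position of 0 (1). Must reorder: 3 must now come before 0.
Run Kahn's algorithm (break ties by smallest node id):
  initial in-degrees: [2, 2, 0, 0, 3, 4]
  ready (indeg=0): [2, 3]
  pop 2: indeg[0]->1; indeg[1]->1; indeg[4]->2; indeg[5]->3 | ready=[3] | order so far=[2]
  pop 3: indeg[0]->0; indeg[1]->0; indeg[4]->1; indeg[5]->2 | ready=[0, 1] | order so far=[2, 3]
  pop 0: indeg[5]->1 | ready=[1] | order so far=[2, 3, 0]
  pop 1: indeg[5]->0 | ready=[5] | order so far=[2, 3, 0, 1]
  pop 5: indeg[4]->0 | ready=[4] | order so far=[2, 3, 0, 1, 5]
  pop 4: no out-edges | ready=[] | order so far=[2, 3, 0, 1, 5, 4]
  Result: [2, 3, 0, 1, 5, 4]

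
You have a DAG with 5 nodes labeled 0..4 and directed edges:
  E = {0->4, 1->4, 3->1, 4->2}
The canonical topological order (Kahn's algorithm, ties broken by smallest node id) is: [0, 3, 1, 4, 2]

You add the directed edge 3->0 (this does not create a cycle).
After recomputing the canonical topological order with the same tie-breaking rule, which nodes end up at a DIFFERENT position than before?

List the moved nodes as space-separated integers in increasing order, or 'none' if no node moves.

Answer: 0 3

Derivation:
Old toposort: [0, 3, 1, 4, 2]
Added edge 3->0
Recompute Kahn (smallest-id tiebreak):
  initial in-degrees: [1, 1, 1, 0, 2]
  ready (indeg=0): [3]
  pop 3: indeg[0]->0; indeg[1]->0 | ready=[0, 1] | order so far=[3]
  pop 0: indeg[4]->1 | ready=[1] | order so far=[3, 0]
  pop 1: indeg[4]->0 | ready=[4] | order so far=[3, 0, 1]
  pop 4: indeg[2]->0 | ready=[2] | order so far=[3, 0, 1, 4]
  pop 2: no out-edges | ready=[] | order so far=[3, 0, 1, 4, 2]
New canonical toposort: [3, 0, 1, 4, 2]
Compare positions:
  Node 0: index 0 -> 1 (moved)
  Node 1: index 2 -> 2 (same)
  Node 2: index 4 -> 4 (same)
  Node 3: index 1 -> 0 (moved)
  Node 4: index 3 -> 3 (same)
Nodes that changed position: 0 3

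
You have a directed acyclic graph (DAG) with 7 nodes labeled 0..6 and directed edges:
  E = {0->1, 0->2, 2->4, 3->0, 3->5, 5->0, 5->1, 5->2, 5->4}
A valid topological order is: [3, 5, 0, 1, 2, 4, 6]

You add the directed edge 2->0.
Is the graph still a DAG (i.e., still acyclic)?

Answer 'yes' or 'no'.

Answer: no

Derivation:
Given toposort: [3, 5, 0, 1, 2, 4, 6]
Position of 2: index 4; position of 0: index 2
New edge 2->0: backward (u after v in old order)
Backward edge: old toposort is now invalid. Check if this creates a cycle.
Does 0 already reach 2? Reachable from 0: [0, 1, 2, 4]. YES -> cycle!
Still a DAG? no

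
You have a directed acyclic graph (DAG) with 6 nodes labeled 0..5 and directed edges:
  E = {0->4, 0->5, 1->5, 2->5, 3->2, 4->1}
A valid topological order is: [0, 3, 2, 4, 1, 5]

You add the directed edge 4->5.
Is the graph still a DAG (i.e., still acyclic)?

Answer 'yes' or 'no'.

Answer: yes

Derivation:
Given toposort: [0, 3, 2, 4, 1, 5]
Position of 4: index 3; position of 5: index 5
New edge 4->5: forward
Forward edge: respects the existing order. Still a DAG, same toposort still valid.
Still a DAG? yes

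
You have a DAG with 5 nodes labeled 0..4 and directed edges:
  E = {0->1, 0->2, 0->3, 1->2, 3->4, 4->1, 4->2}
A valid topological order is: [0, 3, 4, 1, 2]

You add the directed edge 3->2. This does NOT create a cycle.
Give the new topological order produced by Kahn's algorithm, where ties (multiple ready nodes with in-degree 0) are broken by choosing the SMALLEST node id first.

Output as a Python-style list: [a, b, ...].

Answer: [0, 3, 4, 1, 2]

Derivation:
Old toposort: [0, 3, 4, 1, 2]
Added edge: 3->2
Position of 3 (1) < position of 2 (4). Old order still valid.
Run Kahn's algorithm (break ties by smallest node id):
  initial in-degrees: [0, 2, 4, 1, 1]
  ready (indeg=0): [0]
  pop 0: indeg[1]->1; indeg[2]->3; indeg[3]->0 | ready=[3] | order so far=[0]
  pop 3: indeg[2]->2; indeg[4]->0 | ready=[4] | order so far=[0, 3]
  pop 4: indeg[1]->0; indeg[2]->1 | ready=[1] | order so far=[0, 3, 4]
  pop 1: indeg[2]->0 | ready=[2] | order so far=[0, 3, 4, 1]
  pop 2: no out-edges | ready=[] | order so far=[0, 3, 4, 1, 2]
  Result: [0, 3, 4, 1, 2]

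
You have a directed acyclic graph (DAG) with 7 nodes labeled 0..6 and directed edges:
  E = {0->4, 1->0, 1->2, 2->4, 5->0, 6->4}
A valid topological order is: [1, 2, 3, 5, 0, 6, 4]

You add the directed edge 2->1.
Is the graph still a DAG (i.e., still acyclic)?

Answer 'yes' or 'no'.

Answer: no

Derivation:
Given toposort: [1, 2, 3, 5, 0, 6, 4]
Position of 2: index 1; position of 1: index 0
New edge 2->1: backward (u after v in old order)
Backward edge: old toposort is now invalid. Check if this creates a cycle.
Does 1 already reach 2? Reachable from 1: [0, 1, 2, 4]. YES -> cycle!
Still a DAG? no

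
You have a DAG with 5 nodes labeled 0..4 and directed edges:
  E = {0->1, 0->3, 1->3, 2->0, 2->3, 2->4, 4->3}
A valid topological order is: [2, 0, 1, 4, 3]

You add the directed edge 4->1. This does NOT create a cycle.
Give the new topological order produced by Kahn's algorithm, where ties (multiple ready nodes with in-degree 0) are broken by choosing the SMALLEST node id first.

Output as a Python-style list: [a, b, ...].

Answer: [2, 0, 4, 1, 3]

Derivation:
Old toposort: [2, 0, 1, 4, 3]
Added edge: 4->1
Position of 4 (3) > position of 1 (2). Must reorder: 4 must now come before 1.
Run Kahn's algorithm (break ties by smallest node id):
  initial in-degrees: [1, 2, 0, 4, 1]
  ready (indeg=0): [2]
  pop 2: indeg[0]->0; indeg[3]->3; indeg[4]->0 | ready=[0, 4] | order so far=[2]
  pop 0: indeg[1]->1; indeg[3]->2 | ready=[4] | order so far=[2, 0]
  pop 4: indeg[1]->0; indeg[3]->1 | ready=[1] | order so far=[2, 0, 4]
  pop 1: indeg[3]->0 | ready=[3] | order so far=[2, 0, 4, 1]
  pop 3: no out-edges | ready=[] | order so far=[2, 0, 4, 1, 3]
  Result: [2, 0, 4, 1, 3]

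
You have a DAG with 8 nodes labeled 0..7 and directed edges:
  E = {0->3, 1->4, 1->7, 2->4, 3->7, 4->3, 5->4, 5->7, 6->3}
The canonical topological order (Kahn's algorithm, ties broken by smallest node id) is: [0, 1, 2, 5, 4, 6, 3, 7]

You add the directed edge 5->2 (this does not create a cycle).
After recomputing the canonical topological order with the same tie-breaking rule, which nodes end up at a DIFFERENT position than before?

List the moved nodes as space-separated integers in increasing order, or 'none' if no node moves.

Answer: 2 5

Derivation:
Old toposort: [0, 1, 2, 5, 4, 6, 3, 7]
Added edge 5->2
Recompute Kahn (smallest-id tiebreak):
  initial in-degrees: [0, 0, 1, 3, 3, 0, 0, 3]
  ready (indeg=0): [0, 1, 5, 6]
  pop 0: indeg[3]->2 | ready=[1, 5, 6] | order so far=[0]
  pop 1: indeg[4]->2; indeg[7]->2 | ready=[5, 6] | order so far=[0, 1]
  pop 5: indeg[2]->0; indeg[4]->1; indeg[7]->1 | ready=[2, 6] | order so far=[0, 1, 5]
  pop 2: indeg[4]->0 | ready=[4, 6] | order so far=[0, 1, 5, 2]
  pop 4: indeg[3]->1 | ready=[6] | order so far=[0, 1, 5, 2, 4]
  pop 6: indeg[3]->0 | ready=[3] | order so far=[0, 1, 5, 2, 4, 6]
  pop 3: indeg[7]->0 | ready=[7] | order so far=[0, 1, 5, 2, 4, 6, 3]
  pop 7: no out-edges | ready=[] | order so far=[0, 1, 5, 2, 4, 6, 3, 7]
New canonical toposort: [0, 1, 5, 2, 4, 6, 3, 7]
Compare positions:
  Node 0: index 0 -> 0 (same)
  Node 1: index 1 -> 1 (same)
  Node 2: index 2 -> 3 (moved)
  Node 3: index 6 -> 6 (same)
  Node 4: index 4 -> 4 (same)
  Node 5: index 3 -> 2 (moved)
  Node 6: index 5 -> 5 (same)
  Node 7: index 7 -> 7 (same)
Nodes that changed position: 2 5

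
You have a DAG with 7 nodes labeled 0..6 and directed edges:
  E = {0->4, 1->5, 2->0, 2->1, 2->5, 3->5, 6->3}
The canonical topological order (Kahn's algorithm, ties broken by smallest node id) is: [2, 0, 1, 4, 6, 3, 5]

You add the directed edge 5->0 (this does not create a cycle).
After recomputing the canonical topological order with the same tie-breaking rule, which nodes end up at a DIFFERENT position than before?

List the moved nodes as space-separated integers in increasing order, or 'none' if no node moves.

Answer: 0 1 3 4 5 6

Derivation:
Old toposort: [2, 0, 1, 4, 6, 3, 5]
Added edge 5->0
Recompute Kahn (smallest-id tiebreak):
  initial in-degrees: [2, 1, 0, 1, 1, 3, 0]
  ready (indeg=0): [2, 6]
  pop 2: indeg[0]->1; indeg[1]->0; indeg[5]->2 | ready=[1, 6] | order so far=[2]
  pop 1: indeg[5]->1 | ready=[6] | order so far=[2, 1]
  pop 6: indeg[3]->0 | ready=[3] | order so far=[2, 1, 6]
  pop 3: indeg[5]->0 | ready=[5] | order so far=[2, 1, 6, 3]
  pop 5: indeg[0]->0 | ready=[0] | order so far=[2, 1, 6, 3, 5]
  pop 0: indeg[4]->0 | ready=[4] | order so far=[2, 1, 6, 3, 5, 0]
  pop 4: no out-edges | ready=[] | order so far=[2, 1, 6, 3, 5, 0, 4]
New canonical toposort: [2, 1, 6, 3, 5, 0, 4]
Compare positions:
  Node 0: index 1 -> 5 (moved)
  Node 1: index 2 -> 1 (moved)
  Node 2: index 0 -> 0 (same)
  Node 3: index 5 -> 3 (moved)
  Node 4: index 3 -> 6 (moved)
  Node 5: index 6 -> 4 (moved)
  Node 6: index 4 -> 2 (moved)
Nodes that changed position: 0 1 3 4 5 6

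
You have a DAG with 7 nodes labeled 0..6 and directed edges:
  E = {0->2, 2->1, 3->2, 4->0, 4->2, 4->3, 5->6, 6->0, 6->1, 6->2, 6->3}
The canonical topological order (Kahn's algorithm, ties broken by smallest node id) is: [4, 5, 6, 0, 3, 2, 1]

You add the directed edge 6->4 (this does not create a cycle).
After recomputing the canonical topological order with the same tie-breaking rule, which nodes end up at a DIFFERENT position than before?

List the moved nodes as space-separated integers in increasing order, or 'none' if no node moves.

Answer: 4 5 6

Derivation:
Old toposort: [4, 5, 6, 0, 3, 2, 1]
Added edge 6->4
Recompute Kahn (smallest-id tiebreak):
  initial in-degrees: [2, 2, 4, 2, 1, 0, 1]
  ready (indeg=0): [5]
  pop 5: indeg[6]->0 | ready=[6] | order so far=[5]
  pop 6: indeg[0]->1; indeg[1]->1; indeg[2]->3; indeg[3]->1; indeg[4]->0 | ready=[4] | order so far=[5, 6]
  pop 4: indeg[0]->0; indeg[2]->2; indeg[3]->0 | ready=[0, 3] | order so far=[5, 6, 4]
  pop 0: indeg[2]->1 | ready=[3] | order so far=[5, 6, 4, 0]
  pop 3: indeg[2]->0 | ready=[2] | order so far=[5, 6, 4, 0, 3]
  pop 2: indeg[1]->0 | ready=[1] | order so far=[5, 6, 4, 0, 3, 2]
  pop 1: no out-edges | ready=[] | order so far=[5, 6, 4, 0, 3, 2, 1]
New canonical toposort: [5, 6, 4, 0, 3, 2, 1]
Compare positions:
  Node 0: index 3 -> 3 (same)
  Node 1: index 6 -> 6 (same)
  Node 2: index 5 -> 5 (same)
  Node 3: index 4 -> 4 (same)
  Node 4: index 0 -> 2 (moved)
  Node 5: index 1 -> 0 (moved)
  Node 6: index 2 -> 1 (moved)
Nodes that changed position: 4 5 6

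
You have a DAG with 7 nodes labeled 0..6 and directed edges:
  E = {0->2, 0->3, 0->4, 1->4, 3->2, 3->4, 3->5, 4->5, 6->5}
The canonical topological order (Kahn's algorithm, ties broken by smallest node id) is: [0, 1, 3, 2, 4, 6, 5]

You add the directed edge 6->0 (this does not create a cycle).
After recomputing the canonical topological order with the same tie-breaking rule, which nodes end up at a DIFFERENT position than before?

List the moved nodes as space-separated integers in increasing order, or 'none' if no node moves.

Old toposort: [0, 1, 3, 2, 4, 6, 5]
Added edge 6->0
Recompute Kahn (smallest-id tiebreak):
  initial in-degrees: [1, 0, 2, 1, 3, 3, 0]
  ready (indeg=0): [1, 6]
  pop 1: indeg[4]->2 | ready=[6] | order so far=[1]
  pop 6: indeg[0]->0; indeg[5]->2 | ready=[0] | order so far=[1, 6]
  pop 0: indeg[2]->1; indeg[3]->0; indeg[4]->1 | ready=[3] | order so far=[1, 6, 0]
  pop 3: indeg[2]->0; indeg[4]->0; indeg[5]->1 | ready=[2, 4] | order so far=[1, 6, 0, 3]
  pop 2: no out-edges | ready=[4] | order so far=[1, 6, 0, 3, 2]
  pop 4: indeg[5]->0 | ready=[5] | order so far=[1, 6, 0, 3, 2, 4]
  pop 5: no out-edges | ready=[] | order so far=[1, 6, 0, 3, 2, 4, 5]
New canonical toposort: [1, 6, 0, 3, 2, 4, 5]
Compare positions:
  Node 0: index 0 -> 2 (moved)
  Node 1: index 1 -> 0 (moved)
  Node 2: index 3 -> 4 (moved)
  Node 3: index 2 -> 3 (moved)
  Node 4: index 4 -> 5 (moved)
  Node 5: index 6 -> 6 (same)
  Node 6: index 5 -> 1 (moved)
Nodes that changed position: 0 1 2 3 4 6

Answer: 0 1 2 3 4 6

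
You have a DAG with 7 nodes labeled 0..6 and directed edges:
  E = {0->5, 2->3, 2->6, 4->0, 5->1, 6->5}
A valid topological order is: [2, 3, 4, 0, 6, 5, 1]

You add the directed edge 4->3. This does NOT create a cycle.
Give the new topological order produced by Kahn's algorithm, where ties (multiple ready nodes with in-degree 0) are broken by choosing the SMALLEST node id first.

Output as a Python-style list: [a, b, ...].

Answer: [2, 4, 0, 3, 6, 5, 1]

Derivation:
Old toposort: [2, 3, 4, 0, 6, 5, 1]
Added edge: 4->3
Position of 4 (2) > position of 3 (1). Must reorder: 4 must now come before 3.
Run Kahn's algorithm (break ties by smallest node id):
  initial in-degrees: [1, 1, 0, 2, 0, 2, 1]
  ready (indeg=0): [2, 4]
  pop 2: indeg[3]->1; indeg[6]->0 | ready=[4, 6] | order so far=[2]
  pop 4: indeg[0]->0; indeg[3]->0 | ready=[0, 3, 6] | order so far=[2, 4]
  pop 0: indeg[5]->1 | ready=[3, 6] | order so far=[2, 4, 0]
  pop 3: no out-edges | ready=[6] | order so far=[2, 4, 0, 3]
  pop 6: indeg[5]->0 | ready=[5] | order so far=[2, 4, 0, 3, 6]
  pop 5: indeg[1]->0 | ready=[1] | order so far=[2, 4, 0, 3, 6, 5]
  pop 1: no out-edges | ready=[] | order so far=[2, 4, 0, 3, 6, 5, 1]
  Result: [2, 4, 0, 3, 6, 5, 1]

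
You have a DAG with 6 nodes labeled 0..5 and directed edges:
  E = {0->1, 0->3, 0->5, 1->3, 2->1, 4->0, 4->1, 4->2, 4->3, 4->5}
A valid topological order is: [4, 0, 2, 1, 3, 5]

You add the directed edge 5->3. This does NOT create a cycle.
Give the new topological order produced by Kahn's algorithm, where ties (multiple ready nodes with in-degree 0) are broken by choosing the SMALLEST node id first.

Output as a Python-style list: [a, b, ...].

Old toposort: [4, 0, 2, 1, 3, 5]
Added edge: 5->3
Position of 5 (5) > position of 3 (4). Must reorder: 5 must now come before 3.
Run Kahn's algorithm (break ties by smallest node id):
  initial in-degrees: [1, 3, 1, 4, 0, 2]
  ready (indeg=0): [4]
  pop 4: indeg[0]->0; indeg[1]->2; indeg[2]->0; indeg[3]->3; indeg[5]->1 | ready=[0, 2] | order so far=[4]
  pop 0: indeg[1]->1; indeg[3]->2; indeg[5]->0 | ready=[2, 5] | order so far=[4, 0]
  pop 2: indeg[1]->0 | ready=[1, 5] | order so far=[4, 0, 2]
  pop 1: indeg[3]->1 | ready=[5] | order so far=[4, 0, 2, 1]
  pop 5: indeg[3]->0 | ready=[3] | order so far=[4, 0, 2, 1, 5]
  pop 3: no out-edges | ready=[] | order so far=[4, 0, 2, 1, 5, 3]
  Result: [4, 0, 2, 1, 5, 3]

Answer: [4, 0, 2, 1, 5, 3]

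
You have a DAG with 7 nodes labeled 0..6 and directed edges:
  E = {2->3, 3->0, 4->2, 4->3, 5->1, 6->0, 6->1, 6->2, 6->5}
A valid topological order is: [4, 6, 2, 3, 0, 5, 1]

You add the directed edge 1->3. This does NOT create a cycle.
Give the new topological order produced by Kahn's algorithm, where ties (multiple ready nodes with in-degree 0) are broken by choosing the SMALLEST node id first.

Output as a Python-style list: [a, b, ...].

Old toposort: [4, 6, 2, 3, 0, 5, 1]
Added edge: 1->3
Position of 1 (6) > position of 3 (3). Must reorder: 1 must now come before 3.
Run Kahn's algorithm (break ties by smallest node id):
  initial in-degrees: [2, 2, 2, 3, 0, 1, 0]
  ready (indeg=0): [4, 6]
  pop 4: indeg[2]->1; indeg[3]->2 | ready=[6] | order so far=[4]
  pop 6: indeg[0]->1; indeg[1]->1; indeg[2]->0; indeg[5]->0 | ready=[2, 5] | order so far=[4, 6]
  pop 2: indeg[3]->1 | ready=[5] | order so far=[4, 6, 2]
  pop 5: indeg[1]->0 | ready=[1] | order so far=[4, 6, 2, 5]
  pop 1: indeg[3]->0 | ready=[3] | order so far=[4, 6, 2, 5, 1]
  pop 3: indeg[0]->0 | ready=[0] | order so far=[4, 6, 2, 5, 1, 3]
  pop 0: no out-edges | ready=[] | order so far=[4, 6, 2, 5, 1, 3, 0]
  Result: [4, 6, 2, 5, 1, 3, 0]

Answer: [4, 6, 2, 5, 1, 3, 0]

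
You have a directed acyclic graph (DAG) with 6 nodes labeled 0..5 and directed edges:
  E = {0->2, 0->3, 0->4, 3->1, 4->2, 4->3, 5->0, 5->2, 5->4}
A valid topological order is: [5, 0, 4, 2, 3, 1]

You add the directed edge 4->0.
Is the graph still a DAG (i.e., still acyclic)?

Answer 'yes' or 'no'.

Answer: no

Derivation:
Given toposort: [5, 0, 4, 2, 3, 1]
Position of 4: index 2; position of 0: index 1
New edge 4->0: backward (u after v in old order)
Backward edge: old toposort is now invalid. Check if this creates a cycle.
Does 0 already reach 4? Reachable from 0: [0, 1, 2, 3, 4]. YES -> cycle!
Still a DAG? no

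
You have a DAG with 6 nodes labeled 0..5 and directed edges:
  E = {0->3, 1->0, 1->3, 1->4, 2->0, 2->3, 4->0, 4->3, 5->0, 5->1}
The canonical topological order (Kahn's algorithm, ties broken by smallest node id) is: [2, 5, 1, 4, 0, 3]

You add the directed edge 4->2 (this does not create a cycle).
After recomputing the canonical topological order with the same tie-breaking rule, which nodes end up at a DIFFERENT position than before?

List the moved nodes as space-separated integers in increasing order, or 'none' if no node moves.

Old toposort: [2, 5, 1, 4, 0, 3]
Added edge 4->2
Recompute Kahn (smallest-id tiebreak):
  initial in-degrees: [4, 1, 1, 4, 1, 0]
  ready (indeg=0): [5]
  pop 5: indeg[0]->3; indeg[1]->0 | ready=[1] | order so far=[5]
  pop 1: indeg[0]->2; indeg[3]->3; indeg[4]->0 | ready=[4] | order so far=[5, 1]
  pop 4: indeg[0]->1; indeg[2]->0; indeg[3]->2 | ready=[2] | order so far=[5, 1, 4]
  pop 2: indeg[0]->0; indeg[3]->1 | ready=[0] | order so far=[5, 1, 4, 2]
  pop 0: indeg[3]->0 | ready=[3] | order so far=[5, 1, 4, 2, 0]
  pop 3: no out-edges | ready=[] | order so far=[5, 1, 4, 2, 0, 3]
New canonical toposort: [5, 1, 4, 2, 0, 3]
Compare positions:
  Node 0: index 4 -> 4 (same)
  Node 1: index 2 -> 1 (moved)
  Node 2: index 0 -> 3 (moved)
  Node 3: index 5 -> 5 (same)
  Node 4: index 3 -> 2 (moved)
  Node 5: index 1 -> 0 (moved)
Nodes that changed position: 1 2 4 5

Answer: 1 2 4 5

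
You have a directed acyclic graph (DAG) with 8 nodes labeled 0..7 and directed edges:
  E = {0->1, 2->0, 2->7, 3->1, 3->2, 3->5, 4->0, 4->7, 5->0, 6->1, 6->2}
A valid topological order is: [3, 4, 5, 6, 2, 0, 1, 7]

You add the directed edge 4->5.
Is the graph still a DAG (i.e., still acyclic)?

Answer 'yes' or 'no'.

Answer: yes

Derivation:
Given toposort: [3, 4, 5, 6, 2, 0, 1, 7]
Position of 4: index 1; position of 5: index 2
New edge 4->5: forward
Forward edge: respects the existing order. Still a DAG, same toposort still valid.
Still a DAG? yes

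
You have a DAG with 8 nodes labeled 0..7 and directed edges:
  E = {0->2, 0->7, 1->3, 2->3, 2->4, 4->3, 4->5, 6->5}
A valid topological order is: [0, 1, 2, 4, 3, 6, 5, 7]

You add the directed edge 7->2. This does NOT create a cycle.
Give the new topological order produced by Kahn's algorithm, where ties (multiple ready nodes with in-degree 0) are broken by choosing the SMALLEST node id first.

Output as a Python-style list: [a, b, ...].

Old toposort: [0, 1, 2, 4, 3, 6, 5, 7]
Added edge: 7->2
Position of 7 (7) > position of 2 (2). Must reorder: 7 must now come before 2.
Run Kahn's algorithm (break ties by smallest node id):
  initial in-degrees: [0, 0, 2, 3, 1, 2, 0, 1]
  ready (indeg=0): [0, 1, 6]
  pop 0: indeg[2]->1; indeg[7]->0 | ready=[1, 6, 7] | order so far=[0]
  pop 1: indeg[3]->2 | ready=[6, 7] | order so far=[0, 1]
  pop 6: indeg[5]->1 | ready=[7] | order so far=[0, 1, 6]
  pop 7: indeg[2]->0 | ready=[2] | order so far=[0, 1, 6, 7]
  pop 2: indeg[3]->1; indeg[4]->0 | ready=[4] | order so far=[0, 1, 6, 7, 2]
  pop 4: indeg[3]->0; indeg[5]->0 | ready=[3, 5] | order so far=[0, 1, 6, 7, 2, 4]
  pop 3: no out-edges | ready=[5] | order so far=[0, 1, 6, 7, 2, 4, 3]
  pop 5: no out-edges | ready=[] | order so far=[0, 1, 6, 7, 2, 4, 3, 5]
  Result: [0, 1, 6, 7, 2, 4, 3, 5]

Answer: [0, 1, 6, 7, 2, 4, 3, 5]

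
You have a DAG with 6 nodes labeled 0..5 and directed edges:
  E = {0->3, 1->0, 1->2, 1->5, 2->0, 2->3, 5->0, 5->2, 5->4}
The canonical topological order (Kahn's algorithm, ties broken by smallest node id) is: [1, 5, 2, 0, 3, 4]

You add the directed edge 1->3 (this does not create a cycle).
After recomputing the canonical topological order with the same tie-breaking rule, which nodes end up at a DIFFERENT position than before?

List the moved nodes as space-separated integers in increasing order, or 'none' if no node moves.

Old toposort: [1, 5, 2, 0, 3, 4]
Added edge 1->3
Recompute Kahn (smallest-id tiebreak):
  initial in-degrees: [3, 0, 2, 3, 1, 1]
  ready (indeg=0): [1]
  pop 1: indeg[0]->2; indeg[2]->1; indeg[3]->2; indeg[5]->0 | ready=[5] | order so far=[1]
  pop 5: indeg[0]->1; indeg[2]->0; indeg[4]->0 | ready=[2, 4] | order so far=[1, 5]
  pop 2: indeg[0]->0; indeg[3]->1 | ready=[0, 4] | order so far=[1, 5, 2]
  pop 0: indeg[3]->0 | ready=[3, 4] | order so far=[1, 5, 2, 0]
  pop 3: no out-edges | ready=[4] | order so far=[1, 5, 2, 0, 3]
  pop 4: no out-edges | ready=[] | order so far=[1, 5, 2, 0, 3, 4]
New canonical toposort: [1, 5, 2, 0, 3, 4]
Compare positions:
  Node 0: index 3 -> 3 (same)
  Node 1: index 0 -> 0 (same)
  Node 2: index 2 -> 2 (same)
  Node 3: index 4 -> 4 (same)
  Node 4: index 5 -> 5 (same)
  Node 5: index 1 -> 1 (same)
Nodes that changed position: none

Answer: none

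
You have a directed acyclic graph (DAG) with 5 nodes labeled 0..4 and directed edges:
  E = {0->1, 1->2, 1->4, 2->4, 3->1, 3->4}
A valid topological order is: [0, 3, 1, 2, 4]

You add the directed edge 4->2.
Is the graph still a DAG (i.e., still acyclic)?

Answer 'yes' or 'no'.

Given toposort: [0, 3, 1, 2, 4]
Position of 4: index 4; position of 2: index 3
New edge 4->2: backward (u after v in old order)
Backward edge: old toposort is now invalid. Check if this creates a cycle.
Does 2 already reach 4? Reachable from 2: [2, 4]. YES -> cycle!
Still a DAG? no

Answer: no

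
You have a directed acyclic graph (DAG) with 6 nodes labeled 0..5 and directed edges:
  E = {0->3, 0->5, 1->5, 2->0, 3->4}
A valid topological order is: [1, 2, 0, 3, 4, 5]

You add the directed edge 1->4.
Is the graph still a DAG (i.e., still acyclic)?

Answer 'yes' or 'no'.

Given toposort: [1, 2, 0, 3, 4, 5]
Position of 1: index 0; position of 4: index 4
New edge 1->4: forward
Forward edge: respects the existing order. Still a DAG, same toposort still valid.
Still a DAG? yes

Answer: yes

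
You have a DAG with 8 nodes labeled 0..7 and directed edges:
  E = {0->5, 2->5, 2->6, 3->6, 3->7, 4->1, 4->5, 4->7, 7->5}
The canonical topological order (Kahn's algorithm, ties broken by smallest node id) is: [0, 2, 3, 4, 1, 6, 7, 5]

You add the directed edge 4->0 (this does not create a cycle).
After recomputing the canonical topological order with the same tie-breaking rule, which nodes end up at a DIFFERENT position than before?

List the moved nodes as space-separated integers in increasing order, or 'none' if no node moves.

Old toposort: [0, 2, 3, 4, 1, 6, 7, 5]
Added edge 4->0
Recompute Kahn (smallest-id tiebreak):
  initial in-degrees: [1, 1, 0, 0, 0, 4, 2, 2]
  ready (indeg=0): [2, 3, 4]
  pop 2: indeg[5]->3; indeg[6]->1 | ready=[3, 4] | order so far=[2]
  pop 3: indeg[6]->0; indeg[7]->1 | ready=[4, 6] | order so far=[2, 3]
  pop 4: indeg[0]->0; indeg[1]->0; indeg[5]->2; indeg[7]->0 | ready=[0, 1, 6, 7] | order so far=[2, 3, 4]
  pop 0: indeg[5]->1 | ready=[1, 6, 7] | order so far=[2, 3, 4, 0]
  pop 1: no out-edges | ready=[6, 7] | order so far=[2, 3, 4, 0, 1]
  pop 6: no out-edges | ready=[7] | order so far=[2, 3, 4, 0, 1, 6]
  pop 7: indeg[5]->0 | ready=[5] | order so far=[2, 3, 4, 0, 1, 6, 7]
  pop 5: no out-edges | ready=[] | order so far=[2, 3, 4, 0, 1, 6, 7, 5]
New canonical toposort: [2, 3, 4, 0, 1, 6, 7, 5]
Compare positions:
  Node 0: index 0 -> 3 (moved)
  Node 1: index 4 -> 4 (same)
  Node 2: index 1 -> 0 (moved)
  Node 3: index 2 -> 1 (moved)
  Node 4: index 3 -> 2 (moved)
  Node 5: index 7 -> 7 (same)
  Node 6: index 5 -> 5 (same)
  Node 7: index 6 -> 6 (same)
Nodes that changed position: 0 2 3 4

Answer: 0 2 3 4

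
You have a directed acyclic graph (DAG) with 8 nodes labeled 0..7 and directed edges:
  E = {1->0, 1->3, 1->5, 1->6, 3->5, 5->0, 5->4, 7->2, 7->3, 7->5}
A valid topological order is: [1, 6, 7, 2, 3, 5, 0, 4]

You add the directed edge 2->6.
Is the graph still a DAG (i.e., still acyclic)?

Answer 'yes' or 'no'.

Given toposort: [1, 6, 7, 2, 3, 5, 0, 4]
Position of 2: index 3; position of 6: index 1
New edge 2->6: backward (u after v in old order)
Backward edge: old toposort is now invalid. Check if this creates a cycle.
Does 6 already reach 2? Reachable from 6: [6]. NO -> still a DAG (reorder needed).
Still a DAG? yes

Answer: yes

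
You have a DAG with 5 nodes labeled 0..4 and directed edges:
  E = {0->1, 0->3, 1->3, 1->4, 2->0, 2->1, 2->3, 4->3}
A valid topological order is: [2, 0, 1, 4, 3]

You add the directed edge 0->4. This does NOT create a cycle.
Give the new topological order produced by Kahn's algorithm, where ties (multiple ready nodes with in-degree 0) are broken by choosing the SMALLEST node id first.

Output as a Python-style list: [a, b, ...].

Old toposort: [2, 0, 1, 4, 3]
Added edge: 0->4
Position of 0 (1) < position of 4 (3). Old order still valid.
Run Kahn's algorithm (break ties by smallest node id):
  initial in-degrees: [1, 2, 0, 4, 2]
  ready (indeg=0): [2]
  pop 2: indeg[0]->0; indeg[1]->1; indeg[3]->3 | ready=[0] | order so far=[2]
  pop 0: indeg[1]->0; indeg[3]->2; indeg[4]->1 | ready=[1] | order so far=[2, 0]
  pop 1: indeg[3]->1; indeg[4]->0 | ready=[4] | order so far=[2, 0, 1]
  pop 4: indeg[3]->0 | ready=[3] | order so far=[2, 0, 1, 4]
  pop 3: no out-edges | ready=[] | order so far=[2, 0, 1, 4, 3]
  Result: [2, 0, 1, 4, 3]

Answer: [2, 0, 1, 4, 3]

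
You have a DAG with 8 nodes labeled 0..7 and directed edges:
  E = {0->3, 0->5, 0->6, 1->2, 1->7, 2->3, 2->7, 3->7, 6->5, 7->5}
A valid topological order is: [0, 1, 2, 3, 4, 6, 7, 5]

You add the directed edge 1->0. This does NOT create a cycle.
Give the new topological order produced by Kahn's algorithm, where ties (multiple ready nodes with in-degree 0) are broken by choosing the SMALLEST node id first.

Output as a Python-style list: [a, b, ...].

Old toposort: [0, 1, 2, 3, 4, 6, 7, 5]
Added edge: 1->0
Position of 1 (1) > position of 0 (0). Must reorder: 1 must now come before 0.
Run Kahn's algorithm (break ties by smallest node id):
  initial in-degrees: [1, 0, 1, 2, 0, 3, 1, 3]
  ready (indeg=0): [1, 4]
  pop 1: indeg[0]->0; indeg[2]->0; indeg[7]->2 | ready=[0, 2, 4] | order so far=[1]
  pop 0: indeg[3]->1; indeg[5]->2; indeg[6]->0 | ready=[2, 4, 6] | order so far=[1, 0]
  pop 2: indeg[3]->0; indeg[7]->1 | ready=[3, 4, 6] | order so far=[1, 0, 2]
  pop 3: indeg[7]->0 | ready=[4, 6, 7] | order so far=[1, 0, 2, 3]
  pop 4: no out-edges | ready=[6, 7] | order so far=[1, 0, 2, 3, 4]
  pop 6: indeg[5]->1 | ready=[7] | order so far=[1, 0, 2, 3, 4, 6]
  pop 7: indeg[5]->0 | ready=[5] | order so far=[1, 0, 2, 3, 4, 6, 7]
  pop 5: no out-edges | ready=[] | order so far=[1, 0, 2, 3, 4, 6, 7, 5]
  Result: [1, 0, 2, 3, 4, 6, 7, 5]

Answer: [1, 0, 2, 3, 4, 6, 7, 5]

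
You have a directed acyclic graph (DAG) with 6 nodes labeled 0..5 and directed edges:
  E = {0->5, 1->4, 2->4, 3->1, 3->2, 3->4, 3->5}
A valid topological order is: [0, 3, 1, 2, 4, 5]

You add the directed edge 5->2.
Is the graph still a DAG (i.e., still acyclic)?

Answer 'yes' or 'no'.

Answer: yes

Derivation:
Given toposort: [0, 3, 1, 2, 4, 5]
Position of 5: index 5; position of 2: index 3
New edge 5->2: backward (u after v in old order)
Backward edge: old toposort is now invalid. Check if this creates a cycle.
Does 2 already reach 5? Reachable from 2: [2, 4]. NO -> still a DAG (reorder needed).
Still a DAG? yes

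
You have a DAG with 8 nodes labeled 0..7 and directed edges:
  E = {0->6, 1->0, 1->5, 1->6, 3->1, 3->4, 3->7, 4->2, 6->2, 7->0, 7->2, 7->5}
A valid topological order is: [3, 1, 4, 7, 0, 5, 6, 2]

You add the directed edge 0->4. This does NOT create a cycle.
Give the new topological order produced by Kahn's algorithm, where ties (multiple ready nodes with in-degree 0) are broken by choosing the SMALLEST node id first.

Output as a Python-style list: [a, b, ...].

Old toposort: [3, 1, 4, 7, 0, 5, 6, 2]
Added edge: 0->4
Position of 0 (4) > position of 4 (2). Must reorder: 0 must now come before 4.
Run Kahn's algorithm (break ties by smallest node id):
  initial in-degrees: [2, 1, 3, 0, 2, 2, 2, 1]
  ready (indeg=0): [3]
  pop 3: indeg[1]->0; indeg[4]->1; indeg[7]->0 | ready=[1, 7] | order so far=[3]
  pop 1: indeg[0]->1; indeg[5]->1; indeg[6]->1 | ready=[7] | order so far=[3, 1]
  pop 7: indeg[0]->0; indeg[2]->2; indeg[5]->0 | ready=[0, 5] | order so far=[3, 1, 7]
  pop 0: indeg[4]->0; indeg[6]->0 | ready=[4, 5, 6] | order so far=[3, 1, 7, 0]
  pop 4: indeg[2]->1 | ready=[5, 6] | order so far=[3, 1, 7, 0, 4]
  pop 5: no out-edges | ready=[6] | order so far=[3, 1, 7, 0, 4, 5]
  pop 6: indeg[2]->0 | ready=[2] | order so far=[3, 1, 7, 0, 4, 5, 6]
  pop 2: no out-edges | ready=[] | order so far=[3, 1, 7, 0, 4, 5, 6, 2]
  Result: [3, 1, 7, 0, 4, 5, 6, 2]

Answer: [3, 1, 7, 0, 4, 5, 6, 2]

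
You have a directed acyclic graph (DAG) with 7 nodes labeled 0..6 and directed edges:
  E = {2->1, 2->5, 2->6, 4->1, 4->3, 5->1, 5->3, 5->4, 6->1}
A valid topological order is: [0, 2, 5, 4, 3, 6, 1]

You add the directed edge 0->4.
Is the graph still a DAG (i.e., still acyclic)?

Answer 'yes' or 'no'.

Given toposort: [0, 2, 5, 4, 3, 6, 1]
Position of 0: index 0; position of 4: index 3
New edge 0->4: forward
Forward edge: respects the existing order. Still a DAG, same toposort still valid.
Still a DAG? yes

Answer: yes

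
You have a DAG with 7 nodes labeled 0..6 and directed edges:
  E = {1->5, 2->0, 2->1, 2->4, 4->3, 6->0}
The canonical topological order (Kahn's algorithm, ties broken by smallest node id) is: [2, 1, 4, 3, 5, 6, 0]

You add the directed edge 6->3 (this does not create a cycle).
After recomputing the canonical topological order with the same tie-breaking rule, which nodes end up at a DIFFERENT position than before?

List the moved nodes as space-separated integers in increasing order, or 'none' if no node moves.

Answer: 0 3 5 6

Derivation:
Old toposort: [2, 1, 4, 3, 5, 6, 0]
Added edge 6->3
Recompute Kahn (smallest-id tiebreak):
  initial in-degrees: [2, 1, 0, 2, 1, 1, 0]
  ready (indeg=0): [2, 6]
  pop 2: indeg[0]->1; indeg[1]->0; indeg[4]->0 | ready=[1, 4, 6] | order so far=[2]
  pop 1: indeg[5]->0 | ready=[4, 5, 6] | order so far=[2, 1]
  pop 4: indeg[3]->1 | ready=[5, 6] | order so far=[2, 1, 4]
  pop 5: no out-edges | ready=[6] | order so far=[2, 1, 4, 5]
  pop 6: indeg[0]->0; indeg[3]->0 | ready=[0, 3] | order so far=[2, 1, 4, 5, 6]
  pop 0: no out-edges | ready=[3] | order so far=[2, 1, 4, 5, 6, 0]
  pop 3: no out-edges | ready=[] | order so far=[2, 1, 4, 5, 6, 0, 3]
New canonical toposort: [2, 1, 4, 5, 6, 0, 3]
Compare positions:
  Node 0: index 6 -> 5 (moved)
  Node 1: index 1 -> 1 (same)
  Node 2: index 0 -> 0 (same)
  Node 3: index 3 -> 6 (moved)
  Node 4: index 2 -> 2 (same)
  Node 5: index 4 -> 3 (moved)
  Node 6: index 5 -> 4 (moved)
Nodes that changed position: 0 3 5 6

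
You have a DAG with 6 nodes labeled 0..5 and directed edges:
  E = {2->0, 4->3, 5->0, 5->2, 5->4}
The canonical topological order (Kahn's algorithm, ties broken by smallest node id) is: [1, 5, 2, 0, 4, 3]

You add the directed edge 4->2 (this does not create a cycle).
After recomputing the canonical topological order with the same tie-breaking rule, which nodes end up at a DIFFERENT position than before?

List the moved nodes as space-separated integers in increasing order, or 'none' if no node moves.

Old toposort: [1, 5, 2, 0, 4, 3]
Added edge 4->2
Recompute Kahn (smallest-id tiebreak):
  initial in-degrees: [2, 0, 2, 1, 1, 0]
  ready (indeg=0): [1, 5]
  pop 1: no out-edges | ready=[5] | order so far=[1]
  pop 5: indeg[0]->1; indeg[2]->1; indeg[4]->0 | ready=[4] | order so far=[1, 5]
  pop 4: indeg[2]->0; indeg[3]->0 | ready=[2, 3] | order so far=[1, 5, 4]
  pop 2: indeg[0]->0 | ready=[0, 3] | order so far=[1, 5, 4, 2]
  pop 0: no out-edges | ready=[3] | order so far=[1, 5, 4, 2, 0]
  pop 3: no out-edges | ready=[] | order so far=[1, 5, 4, 2, 0, 3]
New canonical toposort: [1, 5, 4, 2, 0, 3]
Compare positions:
  Node 0: index 3 -> 4 (moved)
  Node 1: index 0 -> 0 (same)
  Node 2: index 2 -> 3 (moved)
  Node 3: index 5 -> 5 (same)
  Node 4: index 4 -> 2 (moved)
  Node 5: index 1 -> 1 (same)
Nodes that changed position: 0 2 4

Answer: 0 2 4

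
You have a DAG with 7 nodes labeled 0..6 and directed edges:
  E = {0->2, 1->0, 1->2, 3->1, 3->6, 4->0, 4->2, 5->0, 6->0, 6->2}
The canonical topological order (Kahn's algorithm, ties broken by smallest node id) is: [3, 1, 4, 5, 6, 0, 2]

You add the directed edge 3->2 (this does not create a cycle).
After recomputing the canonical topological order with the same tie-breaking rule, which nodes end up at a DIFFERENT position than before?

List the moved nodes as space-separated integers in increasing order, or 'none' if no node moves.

Answer: none

Derivation:
Old toposort: [3, 1, 4, 5, 6, 0, 2]
Added edge 3->2
Recompute Kahn (smallest-id tiebreak):
  initial in-degrees: [4, 1, 5, 0, 0, 0, 1]
  ready (indeg=0): [3, 4, 5]
  pop 3: indeg[1]->0; indeg[2]->4; indeg[6]->0 | ready=[1, 4, 5, 6] | order so far=[3]
  pop 1: indeg[0]->3; indeg[2]->3 | ready=[4, 5, 6] | order so far=[3, 1]
  pop 4: indeg[0]->2; indeg[2]->2 | ready=[5, 6] | order so far=[3, 1, 4]
  pop 5: indeg[0]->1 | ready=[6] | order so far=[3, 1, 4, 5]
  pop 6: indeg[0]->0; indeg[2]->1 | ready=[0] | order so far=[3, 1, 4, 5, 6]
  pop 0: indeg[2]->0 | ready=[2] | order so far=[3, 1, 4, 5, 6, 0]
  pop 2: no out-edges | ready=[] | order so far=[3, 1, 4, 5, 6, 0, 2]
New canonical toposort: [3, 1, 4, 5, 6, 0, 2]
Compare positions:
  Node 0: index 5 -> 5 (same)
  Node 1: index 1 -> 1 (same)
  Node 2: index 6 -> 6 (same)
  Node 3: index 0 -> 0 (same)
  Node 4: index 2 -> 2 (same)
  Node 5: index 3 -> 3 (same)
  Node 6: index 4 -> 4 (same)
Nodes that changed position: none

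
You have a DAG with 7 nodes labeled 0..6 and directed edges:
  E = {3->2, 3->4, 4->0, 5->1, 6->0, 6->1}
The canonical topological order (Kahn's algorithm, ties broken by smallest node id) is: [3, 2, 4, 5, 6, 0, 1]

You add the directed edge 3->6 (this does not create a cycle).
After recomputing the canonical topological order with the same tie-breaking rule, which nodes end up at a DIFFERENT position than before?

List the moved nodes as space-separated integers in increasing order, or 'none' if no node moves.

Answer: none

Derivation:
Old toposort: [3, 2, 4, 5, 6, 0, 1]
Added edge 3->6
Recompute Kahn (smallest-id tiebreak):
  initial in-degrees: [2, 2, 1, 0, 1, 0, 1]
  ready (indeg=0): [3, 5]
  pop 3: indeg[2]->0; indeg[4]->0; indeg[6]->0 | ready=[2, 4, 5, 6] | order so far=[3]
  pop 2: no out-edges | ready=[4, 5, 6] | order so far=[3, 2]
  pop 4: indeg[0]->1 | ready=[5, 6] | order so far=[3, 2, 4]
  pop 5: indeg[1]->1 | ready=[6] | order so far=[3, 2, 4, 5]
  pop 6: indeg[0]->0; indeg[1]->0 | ready=[0, 1] | order so far=[3, 2, 4, 5, 6]
  pop 0: no out-edges | ready=[1] | order so far=[3, 2, 4, 5, 6, 0]
  pop 1: no out-edges | ready=[] | order so far=[3, 2, 4, 5, 6, 0, 1]
New canonical toposort: [3, 2, 4, 5, 6, 0, 1]
Compare positions:
  Node 0: index 5 -> 5 (same)
  Node 1: index 6 -> 6 (same)
  Node 2: index 1 -> 1 (same)
  Node 3: index 0 -> 0 (same)
  Node 4: index 2 -> 2 (same)
  Node 5: index 3 -> 3 (same)
  Node 6: index 4 -> 4 (same)
Nodes that changed position: none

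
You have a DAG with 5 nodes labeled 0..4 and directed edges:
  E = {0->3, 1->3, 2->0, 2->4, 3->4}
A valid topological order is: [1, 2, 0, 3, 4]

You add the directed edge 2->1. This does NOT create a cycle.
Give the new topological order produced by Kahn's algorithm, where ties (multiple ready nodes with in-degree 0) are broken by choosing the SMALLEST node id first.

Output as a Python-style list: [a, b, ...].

Old toposort: [1, 2, 0, 3, 4]
Added edge: 2->1
Position of 2 (1) > position of 1 (0). Must reorder: 2 must now come before 1.
Run Kahn's algorithm (break ties by smallest node id):
  initial in-degrees: [1, 1, 0, 2, 2]
  ready (indeg=0): [2]
  pop 2: indeg[0]->0; indeg[1]->0; indeg[4]->1 | ready=[0, 1] | order so far=[2]
  pop 0: indeg[3]->1 | ready=[1] | order so far=[2, 0]
  pop 1: indeg[3]->0 | ready=[3] | order so far=[2, 0, 1]
  pop 3: indeg[4]->0 | ready=[4] | order so far=[2, 0, 1, 3]
  pop 4: no out-edges | ready=[] | order so far=[2, 0, 1, 3, 4]
  Result: [2, 0, 1, 3, 4]

Answer: [2, 0, 1, 3, 4]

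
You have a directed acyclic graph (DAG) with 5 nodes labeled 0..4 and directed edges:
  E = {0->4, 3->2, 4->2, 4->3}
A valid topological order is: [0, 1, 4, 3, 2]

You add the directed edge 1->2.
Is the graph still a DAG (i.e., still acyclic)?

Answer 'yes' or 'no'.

Given toposort: [0, 1, 4, 3, 2]
Position of 1: index 1; position of 2: index 4
New edge 1->2: forward
Forward edge: respects the existing order. Still a DAG, same toposort still valid.
Still a DAG? yes

Answer: yes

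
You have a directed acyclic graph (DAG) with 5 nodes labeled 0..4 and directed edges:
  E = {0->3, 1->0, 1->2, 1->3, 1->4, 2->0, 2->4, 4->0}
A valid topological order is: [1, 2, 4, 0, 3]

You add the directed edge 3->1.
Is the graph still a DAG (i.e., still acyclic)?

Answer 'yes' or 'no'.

Given toposort: [1, 2, 4, 0, 3]
Position of 3: index 4; position of 1: index 0
New edge 3->1: backward (u after v in old order)
Backward edge: old toposort is now invalid. Check if this creates a cycle.
Does 1 already reach 3? Reachable from 1: [0, 1, 2, 3, 4]. YES -> cycle!
Still a DAG? no

Answer: no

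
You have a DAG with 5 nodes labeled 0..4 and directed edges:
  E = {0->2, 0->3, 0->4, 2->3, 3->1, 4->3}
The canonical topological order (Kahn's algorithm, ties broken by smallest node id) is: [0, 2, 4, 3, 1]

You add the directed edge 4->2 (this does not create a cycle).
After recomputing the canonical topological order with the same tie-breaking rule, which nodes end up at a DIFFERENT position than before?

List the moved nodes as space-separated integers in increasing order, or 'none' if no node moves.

Old toposort: [0, 2, 4, 3, 1]
Added edge 4->2
Recompute Kahn (smallest-id tiebreak):
  initial in-degrees: [0, 1, 2, 3, 1]
  ready (indeg=0): [0]
  pop 0: indeg[2]->1; indeg[3]->2; indeg[4]->0 | ready=[4] | order so far=[0]
  pop 4: indeg[2]->0; indeg[3]->1 | ready=[2] | order so far=[0, 4]
  pop 2: indeg[3]->0 | ready=[3] | order so far=[0, 4, 2]
  pop 3: indeg[1]->0 | ready=[1] | order so far=[0, 4, 2, 3]
  pop 1: no out-edges | ready=[] | order so far=[0, 4, 2, 3, 1]
New canonical toposort: [0, 4, 2, 3, 1]
Compare positions:
  Node 0: index 0 -> 0 (same)
  Node 1: index 4 -> 4 (same)
  Node 2: index 1 -> 2 (moved)
  Node 3: index 3 -> 3 (same)
  Node 4: index 2 -> 1 (moved)
Nodes that changed position: 2 4

Answer: 2 4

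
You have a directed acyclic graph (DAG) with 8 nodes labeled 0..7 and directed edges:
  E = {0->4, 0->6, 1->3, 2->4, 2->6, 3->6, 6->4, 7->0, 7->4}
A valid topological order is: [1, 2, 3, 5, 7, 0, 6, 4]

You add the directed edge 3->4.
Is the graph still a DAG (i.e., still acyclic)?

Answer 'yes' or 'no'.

Answer: yes

Derivation:
Given toposort: [1, 2, 3, 5, 7, 0, 6, 4]
Position of 3: index 2; position of 4: index 7
New edge 3->4: forward
Forward edge: respects the existing order. Still a DAG, same toposort still valid.
Still a DAG? yes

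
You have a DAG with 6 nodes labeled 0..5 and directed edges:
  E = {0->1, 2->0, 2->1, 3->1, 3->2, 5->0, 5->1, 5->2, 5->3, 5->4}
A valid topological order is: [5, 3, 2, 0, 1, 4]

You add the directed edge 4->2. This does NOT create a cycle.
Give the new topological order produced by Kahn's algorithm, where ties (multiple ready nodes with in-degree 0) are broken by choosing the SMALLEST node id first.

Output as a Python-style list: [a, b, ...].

Answer: [5, 3, 4, 2, 0, 1]

Derivation:
Old toposort: [5, 3, 2, 0, 1, 4]
Added edge: 4->2
Position of 4 (5) > position of 2 (2). Must reorder: 4 must now come before 2.
Run Kahn's algorithm (break ties by smallest node id):
  initial in-degrees: [2, 4, 3, 1, 1, 0]
  ready (indeg=0): [5]
  pop 5: indeg[0]->1; indeg[1]->3; indeg[2]->2; indeg[3]->0; indeg[4]->0 | ready=[3, 4] | order so far=[5]
  pop 3: indeg[1]->2; indeg[2]->1 | ready=[4] | order so far=[5, 3]
  pop 4: indeg[2]->0 | ready=[2] | order so far=[5, 3, 4]
  pop 2: indeg[0]->0; indeg[1]->1 | ready=[0] | order so far=[5, 3, 4, 2]
  pop 0: indeg[1]->0 | ready=[1] | order so far=[5, 3, 4, 2, 0]
  pop 1: no out-edges | ready=[] | order so far=[5, 3, 4, 2, 0, 1]
  Result: [5, 3, 4, 2, 0, 1]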